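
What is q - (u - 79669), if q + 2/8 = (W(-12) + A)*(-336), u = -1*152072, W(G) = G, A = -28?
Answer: 980723/4 ≈ 2.4518e+5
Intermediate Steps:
u = -152072
q = 53759/4 (q = -¼ + (-12 - 28)*(-336) = -¼ - 40*(-336) = -¼ + 13440 = 53759/4 ≈ 13440.)
q - (u - 79669) = 53759/4 - (-152072 - 79669) = 53759/4 - 1*(-231741) = 53759/4 + 231741 = 980723/4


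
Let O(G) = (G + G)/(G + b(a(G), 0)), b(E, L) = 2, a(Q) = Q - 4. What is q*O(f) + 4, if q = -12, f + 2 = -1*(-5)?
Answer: -52/5 ≈ -10.400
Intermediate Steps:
a(Q) = -4 + Q
f = 3 (f = -2 - 1*(-5) = -2 + 5 = 3)
O(G) = 2*G/(2 + G) (O(G) = (G + G)/(G + 2) = (2*G)/(2 + G) = 2*G/(2 + G))
q*O(f) + 4 = -24*3/(2 + 3) + 4 = -24*3/5 + 4 = -12*6/5 + 4 = -72/5 + 4 = -52/5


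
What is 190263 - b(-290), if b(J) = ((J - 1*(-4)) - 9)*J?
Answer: 104713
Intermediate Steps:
b(J) = J*(-5 + J) (b(J) = ((J + 4) - 9)*J = ((4 + J) - 9)*J = (-5 + J)*J = J*(-5 + J))
190263 - b(-290) = 190263 - (-290)*(-5 - 290) = 190263 - (-290)*(-295) = 190263 - 1*85550 = 190263 - 85550 = 104713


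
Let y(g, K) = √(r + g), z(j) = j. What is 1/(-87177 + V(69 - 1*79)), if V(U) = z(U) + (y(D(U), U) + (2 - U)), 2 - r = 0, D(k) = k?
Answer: -87175/7599480633 - 2*I*√2/7599480633 ≈ -1.1471e-5 - 3.7219e-10*I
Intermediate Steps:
r = 2 (r = 2 - 1*0 = 2 + 0 = 2)
y(g, K) = √(2 + g)
V(U) = 2 + √(2 + U) (V(U) = U + (√(2 + U) + (2 - U)) = U + (2 + √(2 + U) - U) = 2 + √(2 + U))
1/(-87177 + V(69 - 1*79)) = 1/(-87177 + (2 + √(2 + (69 - 1*79)))) = 1/(-87177 + (2 + √(2 + (69 - 79)))) = 1/(-87177 + (2 + √(2 - 10))) = 1/(-87177 + (2 + √(-8))) = 1/(-87177 + (2 + 2*I*√2)) = 1/(-87175 + 2*I*√2)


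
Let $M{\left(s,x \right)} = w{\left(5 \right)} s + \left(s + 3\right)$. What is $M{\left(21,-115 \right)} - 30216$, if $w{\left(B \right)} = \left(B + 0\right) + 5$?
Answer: $-29982$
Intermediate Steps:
$w{\left(B \right)} = 5 + B$ ($w{\left(B \right)} = B + 5 = 5 + B$)
$M{\left(s,x \right)} = 3 + 11 s$ ($M{\left(s,x \right)} = \left(5 + 5\right) s + \left(s + 3\right) = 10 s + \left(3 + s\right) = 3 + 11 s$)
$M{\left(21,-115 \right)} - 30216 = \left(3 + 11 \cdot 21\right) - 30216 = \left(3 + 231\right) - 30216 = 234 - 30216 = -29982$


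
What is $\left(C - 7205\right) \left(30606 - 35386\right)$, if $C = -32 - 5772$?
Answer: $62183020$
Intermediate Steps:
$C = -5804$ ($C = -32 - 5772 = -5804$)
$\left(C - 7205\right) \left(30606 - 35386\right) = \left(-5804 - 7205\right) \left(30606 - 35386\right) = \left(-5804 - 7205\right) \left(-4780\right) = \left(-13009\right) \left(-4780\right) = 62183020$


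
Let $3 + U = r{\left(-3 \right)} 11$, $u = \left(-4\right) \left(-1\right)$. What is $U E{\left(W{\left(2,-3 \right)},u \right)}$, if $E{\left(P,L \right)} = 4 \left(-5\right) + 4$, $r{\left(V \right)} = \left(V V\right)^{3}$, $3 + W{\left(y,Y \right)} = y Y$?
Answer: $-128256$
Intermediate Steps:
$W{\left(y,Y \right)} = -3 + Y y$ ($W{\left(y,Y \right)} = -3 + y Y = -3 + Y y$)
$u = 4$
$r{\left(V \right)} = V^{6}$ ($r{\left(V \right)} = \left(V^{2}\right)^{3} = V^{6}$)
$U = 8016$ ($U = -3 + \left(-3\right)^{6} \cdot 11 = -3 + 729 \cdot 11 = -3 + 8019 = 8016$)
$E{\left(P,L \right)} = -16$ ($E{\left(P,L \right)} = -20 + 4 = -16$)
$U E{\left(W{\left(2,-3 \right)},u \right)} = 8016 \left(-16\right) = -128256$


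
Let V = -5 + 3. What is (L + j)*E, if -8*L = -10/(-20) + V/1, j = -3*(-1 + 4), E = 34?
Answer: -2397/8 ≈ -299.63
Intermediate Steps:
V = -2
j = -9 (j = -3*3 = -9)
L = 3/16 (L = -(-10/(-20) - 2/1)/8 = -(-10*(-1/20) - 2*1)/8 = -(½ - 2)/8 = -⅛*(-3/2) = 3/16 ≈ 0.18750)
(L + j)*E = (3/16 - 9)*34 = -141/16*34 = -2397/8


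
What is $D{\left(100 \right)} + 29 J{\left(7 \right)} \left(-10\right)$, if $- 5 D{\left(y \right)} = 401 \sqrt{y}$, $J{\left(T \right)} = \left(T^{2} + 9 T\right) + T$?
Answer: $-35312$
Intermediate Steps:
$J{\left(T \right)} = T^{2} + 10 T$
$D{\left(y \right)} = - \frac{401 \sqrt{y}}{5}$
$D{\left(100 \right)} + 29 J{\left(7 \right)} \left(-10\right) = - \frac{401 \sqrt{100}}{5} + 29 \cdot 7 \left(10 + 7\right) \left(-10\right) = \left(- \frac{401}{5}\right) 10 + 29 \cdot 7 \cdot 17 \left(-10\right) = -802 + 29 \cdot 119 \left(-10\right) = -802 + 3451 \left(-10\right) = -802 - 34510 = -35312$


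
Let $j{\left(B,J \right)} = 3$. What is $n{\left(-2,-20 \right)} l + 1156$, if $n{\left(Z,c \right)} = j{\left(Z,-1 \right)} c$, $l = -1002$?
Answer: $61276$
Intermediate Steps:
$n{\left(Z,c \right)} = 3 c$
$n{\left(-2,-20 \right)} l + 1156 = 3 \left(-20\right) \left(-1002\right) + 1156 = \left(-60\right) \left(-1002\right) + 1156 = 60120 + 1156 = 61276$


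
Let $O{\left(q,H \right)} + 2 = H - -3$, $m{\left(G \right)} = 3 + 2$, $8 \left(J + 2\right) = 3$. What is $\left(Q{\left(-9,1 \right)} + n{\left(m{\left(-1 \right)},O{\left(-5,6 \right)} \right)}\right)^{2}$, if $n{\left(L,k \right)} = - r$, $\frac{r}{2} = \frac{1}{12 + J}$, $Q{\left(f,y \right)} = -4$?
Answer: $\frac{121104}{6889} \approx 17.579$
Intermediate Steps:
$J = - \frac{13}{8}$ ($J = -2 + \frac{1}{8} \cdot 3 = -2 + \frac{3}{8} = - \frac{13}{8} \approx -1.625$)
$m{\left(G \right)} = 5$
$r = \frac{16}{83}$ ($r = \frac{2}{12 - \frac{13}{8}} = \frac{2}{\frac{83}{8}} = 2 \cdot \frac{8}{83} = \frac{16}{83} \approx 0.19277$)
$O{\left(q,H \right)} = 1 + H$ ($O{\left(q,H \right)} = -2 + \left(H - -3\right) = -2 + \left(H + 3\right) = -2 + \left(3 + H\right) = 1 + H$)
$n{\left(L,k \right)} = - \frac{16}{83}$ ($n{\left(L,k \right)} = \left(-1\right) \frac{16}{83} = - \frac{16}{83}$)
$\left(Q{\left(-9,1 \right)} + n{\left(m{\left(-1 \right)},O{\left(-5,6 \right)} \right)}\right)^{2} = \left(-4 - \frac{16}{83}\right)^{2} = \left(- \frac{348}{83}\right)^{2} = \frac{121104}{6889}$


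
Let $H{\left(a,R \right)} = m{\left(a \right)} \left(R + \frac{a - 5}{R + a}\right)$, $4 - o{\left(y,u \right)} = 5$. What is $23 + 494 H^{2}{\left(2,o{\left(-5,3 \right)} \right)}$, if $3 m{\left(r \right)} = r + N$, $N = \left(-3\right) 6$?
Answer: $\frac{2023631}{9} \approx 2.2485 \cdot 10^{5}$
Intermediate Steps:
$N = -18$
$o{\left(y,u \right)} = -1$ ($o{\left(y,u \right)} = 4 - 5 = -1$)
$m{\left(r \right)} = -6 + \frac{r}{3}$ ($m{\left(r \right)} = \frac{r - 18}{3} = \frac{-18 + r}{3} = -6 + \frac{r}{3}$)
$H{\left(a,R \right)} = \left(-6 + \frac{a}{3}\right) \left(R + \frac{-5 + a}{R + a}\right)$ ($H{\left(a,R \right)} = \left(-6 + \frac{a}{3}\right) \left(R + \frac{a - 5}{R + a}\right) = \left(-6 + \frac{a}{3}\right) \left(R + \frac{-5 + a}{R + a}\right)$)
$23 + 494 H^{2}{\left(2,o{\left(-5,3 \right)} \right)} = 23 + 494 \left(\frac{\left(-18 + 2\right) \left(-5 + 2 + \left(-1\right)^{2} - 2\right)}{3 \left(-1 + 2\right)}\right)^{2} = 23 + 494 \left(\frac{1}{3} \cdot 1^{-1} \left(-16\right) \left(-5 + 2 + 1 - 2\right)\right)^{2} = 23 + 494 \left(\frac{1}{3} \cdot 1 \left(-16\right) \left(-4\right)\right)^{2} = 23 + 494 \left(\frac{64}{3}\right)^{2} = 23 + 494 \cdot \frac{4096}{9} = 23 + \frac{2023424}{9} = \frac{2023631}{9}$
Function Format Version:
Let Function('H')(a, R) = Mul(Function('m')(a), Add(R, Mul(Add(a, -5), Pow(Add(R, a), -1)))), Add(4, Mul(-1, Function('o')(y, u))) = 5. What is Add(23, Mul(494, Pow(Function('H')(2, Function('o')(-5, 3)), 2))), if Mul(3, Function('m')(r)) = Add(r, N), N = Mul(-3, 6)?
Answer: Rational(2023631, 9) ≈ 2.2485e+5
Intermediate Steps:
N = -18
Function('o')(y, u) = -1 (Function('o')(y, u) = Add(4, Mul(-1, 5)) = Add(4, -5) = -1)
Function('m')(r) = Add(-6, Mul(Rational(1, 3), r)) (Function('m')(r) = Mul(Rational(1, 3), Add(r, -18)) = Mul(Rational(1, 3), Add(-18, r)) = Add(-6, Mul(Rational(1, 3), r)))
Function('H')(a, R) = Mul(Add(-6, Mul(Rational(1, 3), a)), Add(R, Mul(Pow(Add(R, a), -1), Add(-5, a)))) (Function('H')(a, R) = Mul(Add(-6, Mul(Rational(1, 3), a)), Add(R, Mul(Add(a, -5), Pow(Add(R, a), -1)))) = Mul(Add(-6, Mul(Rational(1, 3), a)), Add(R, Mul(Add(-5, a), Pow(Add(R, a), -1)))) = Mul(Add(-6, Mul(Rational(1, 3), a)), Add(R, Mul(Pow(Add(R, a), -1), Add(-5, a)))))
Add(23, Mul(494, Pow(Function('H')(2, Function('o')(-5, 3)), 2))) = Add(23, Mul(494, Pow(Mul(Rational(1, 3), Pow(Add(-1, 2), -1), Add(-18, 2), Add(-5, 2, Pow(-1, 2), Mul(-1, 2))), 2))) = Add(23, Mul(494, Pow(Mul(Rational(1, 3), Pow(1, -1), -16, Add(-5, 2, 1, -2)), 2))) = Add(23, Mul(494, Pow(Mul(Rational(1, 3), 1, -16, -4), 2))) = Add(23, Mul(494, Pow(Rational(64, 3), 2))) = Add(23, Mul(494, Rational(4096, 9))) = Add(23, Rational(2023424, 9)) = Rational(2023631, 9)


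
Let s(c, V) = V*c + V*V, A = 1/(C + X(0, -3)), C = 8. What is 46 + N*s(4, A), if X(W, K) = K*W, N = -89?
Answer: 7/64 ≈ 0.10938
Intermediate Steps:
A = 1/8 (A = 1/(8 - 3*0) = 1/(8 + 0) = 1/8 ≈ 0.12500)
s(c, V) = V**2 + V*c (s(c, V) = V*c + V**2 = V**2 + V*c)
46 + N*s(4, A) = 46 - 89*(1/8 + 4)/8 = 46 - 89*33/(8*8) = 46 - 89*33/64 = 46 - 2937/64 = 7/64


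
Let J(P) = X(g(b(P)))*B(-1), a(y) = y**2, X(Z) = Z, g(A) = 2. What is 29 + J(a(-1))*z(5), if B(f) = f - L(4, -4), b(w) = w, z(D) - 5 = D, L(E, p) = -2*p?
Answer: -151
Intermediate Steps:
z(D) = 5 + D
B(f) = -8 + f (B(f) = f - (-2)*(-4) = f - 1*8 = f - 8 = -8 + f)
J(P) = -18 (J(P) = 2*(-8 - 1) = 2*(-9) = -18)
29 + J(a(-1))*z(5) = 29 - 18*(5 + 5) = 29 - 18*10 = 29 - 180 = -151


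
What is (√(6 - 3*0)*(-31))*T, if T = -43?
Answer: 1333*√6 ≈ 3265.2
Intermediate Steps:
(√(6 - 3*0)*(-31))*T = (√(6 - 3*0)*(-31))*(-43) = (√(6 + 0)*(-31))*(-43) = (√6*(-31))*(-43) = -31*√6*(-43) = 1333*√6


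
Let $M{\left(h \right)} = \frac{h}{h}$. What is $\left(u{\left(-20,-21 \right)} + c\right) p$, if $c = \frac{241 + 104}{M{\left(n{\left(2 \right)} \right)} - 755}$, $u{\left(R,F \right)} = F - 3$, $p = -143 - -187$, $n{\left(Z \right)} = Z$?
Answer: $- \frac{405702}{377} \approx -1076.1$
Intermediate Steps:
$p = 44$ ($p = -143 + 187 = 44$)
$M{\left(h \right)} = 1$
$u{\left(R,F \right)} = -3 + F$
$c = - \frac{345}{754}$ ($c = \frac{241 + 104}{1 - 755} = \frac{345}{-754} = 345 \left(- \frac{1}{754}\right) = - \frac{345}{754} \approx -0.45756$)
$\left(u{\left(-20,-21 \right)} + c\right) p = \left(\left(-3 - 21\right) - \frac{345}{754}\right) 44 = \left(-24 - \frac{345}{754}\right) 44 = \left(- \frac{18441}{754}\right) 44 = - \frac{405702}{377}$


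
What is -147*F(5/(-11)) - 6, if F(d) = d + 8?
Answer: -12267/11 ≈ -1115.2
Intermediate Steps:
F(d) = 8 + d
-147*F(5/(-11)) - 6 = -147*(8 + 5/(-11)) - 6 = -147*(8 + 5*(-1/11)) - 6 = -147*(8 - 5/11) - 6 = -147*83/11 - 6 = -12201/11 - 6 = -12267/11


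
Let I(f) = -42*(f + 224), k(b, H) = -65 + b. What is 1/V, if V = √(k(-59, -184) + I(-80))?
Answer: -I*√1543/3086 ≈ -0.012729*I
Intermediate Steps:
I(f) = -9408 - 42*f (I(f) = -42*(224 + f) = -9408 - 42*f)
V = 2*I*√1543 (V = √((-65 - 59) + (-9408 - 42*(-80))) = √(-124 + (-9408 + 3360)) = √(-124 - 6048) = √(-6172) = 2*I*√1543 ≈ 78.562*I)
1/V = 1/(2*I*√1543) = -I*√1543/3086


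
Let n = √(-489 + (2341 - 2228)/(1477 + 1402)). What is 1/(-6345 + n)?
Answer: -18267255/115907140693 - I*√4052820122/115907140693 ≈ -0.0001576 - 5.4925e-7*I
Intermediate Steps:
n = I*√4052820122/2879 (n = √(-489 + 113/2879) = √(-1407718/2879) = I*√4052820122/2879 ≈ 22.112*I)
1/(-6345 + n) = 1/(-6345 + I*√4052820122/2879)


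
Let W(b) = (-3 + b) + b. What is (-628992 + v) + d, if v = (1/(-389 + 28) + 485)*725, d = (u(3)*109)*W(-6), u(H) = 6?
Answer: -103671622/361 ≈ -2.8718e+5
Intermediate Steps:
W(b) = -3 + 2*b
d = -9810 (d = (6*109)*(-3 + 2*(-6)) = 654*(-3 - 12) = 654*(-15) = -9810)
v = 126935900/361 (v = (1/(-361) + 485)*725 = (-1/361 + 485)*725 = (175084/361)*725 = 126935900/361 ≈ 3.5162e+5)
(-628992 + v) + d = (-628992 + 126935900/361) - 9810 = -100130212/361 - 9810 = -103671622/361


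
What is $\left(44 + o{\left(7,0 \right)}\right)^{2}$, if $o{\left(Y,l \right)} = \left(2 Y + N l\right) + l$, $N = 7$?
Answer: $3364$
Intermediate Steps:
$o{\left(Y,l \right)} = 2 Y + 8 l$ ($o{\left(Y,l \right)} = \left(2 Y + 7 l\right) + l = 2 Y + 8 l$)
$\left(44 + o{\left(7,0 \right)}\right)^{2} = \left(44 + \left(2 \cdot 7 + 8 \cdot 0\right)\right)^{2} = \left(44 + \left(14 + 0\right)\right)^{2} = \left(44 + 14\right)^{2} = 58^{2} = 3364$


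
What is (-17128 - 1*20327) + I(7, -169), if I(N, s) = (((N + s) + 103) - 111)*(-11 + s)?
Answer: -6855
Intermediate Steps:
I(N, s) = (-11 + s)*(-8 + N + s) (I(N, s) = ((103 + N + s) - 111)*(-11 + s) = (-8 + N + s)*(-11 + s) = (-11 + s)*(-8 + N + s))
(-17128 - 1*20327) + I(7, -169) = (-17128 - 1*20327) + (88 + (-169)² - 19*(-169) - 11*7 + 7*(-169)) = (-17128 - 20327) + (88 + 28561 + 3211 - 77 - 1183) = -37455 + 30600 = -6855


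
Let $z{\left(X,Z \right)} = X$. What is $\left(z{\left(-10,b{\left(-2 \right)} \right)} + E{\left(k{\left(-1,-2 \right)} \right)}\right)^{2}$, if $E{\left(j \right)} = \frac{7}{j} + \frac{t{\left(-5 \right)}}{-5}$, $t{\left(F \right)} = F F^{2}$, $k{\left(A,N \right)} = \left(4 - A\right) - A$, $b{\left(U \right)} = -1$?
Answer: $\frac{9409}{36} \approx 261.36$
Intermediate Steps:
$k{\left(A,N \right)} = 4 - 2 A$
$t{\left(F \right)} = F^{3}$
$E{\left(j \right)} = 25 + \frac{7}{j}$ ($E{\left(j \right)} = \frac{7}{j} + \frac{\left(-5\right)^{3}}{-5} = \frac{7}{j} - -25 = \frac{7}{j} + 25 = 25 + \frac{7}{j}$)
$\left(z{\left(-10,b{\left(-2 \right)} \right)} + E{\left(k{\left(-1,-2 \right)} \right)}\right)^{2} = \left(-10 + \left(25 + \frac{7}{4 - -2}\right)\right)^{2} = \left(-10 + \left(25 + \frac{7}{4 + 2}\right)\right)^{2} = \left(-10 + \left(25 + \frac{7}{6}\right)\right)^{2} = \left(-10 + \frac{157}{6}\right)^{2} = \left(\frac{97}{6}\right)^{2} = \frac{9409}{36}$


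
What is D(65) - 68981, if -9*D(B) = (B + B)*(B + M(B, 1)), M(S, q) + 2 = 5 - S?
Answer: -207073/3 ≈ -69024.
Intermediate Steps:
M(S, q) = 3 - S (M(S, q) = -2 + (5 - S) = 3 - S)
D(B) = -2*B/3 (D(B) = -(B + B)*(B + (3 - B))/9 = -2*B*3/9 = -2*B/3)
D(65) - 68981 = -⅔*65 - 68981 = -130/3 - 68981 = -207073/3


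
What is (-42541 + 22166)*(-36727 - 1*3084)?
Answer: 811149125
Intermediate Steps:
(-42541 + 22166)*(-36727 - 1*3084) = -20375*(-36727 - 3084) = -20375*(-39811) = 811149125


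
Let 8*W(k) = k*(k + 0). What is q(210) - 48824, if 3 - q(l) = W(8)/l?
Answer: -5126209/105 ≈ -48821.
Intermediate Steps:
W(k) = k²/8 (W(k) = (k*(k + 0))/8 = (k*k)/8 = k²/8)
q(l) = 3 - 8/l (q(l) = 3 - (⅛)*8²/l = 3 - (⅛)*64/l = 3 - 8/l)
q(210) - 48824 = (3 - 8/210) - 48824 = (3 - 8*1/210) - 48824 = (3 - 4/105) - 48824 = 311/105 - 48824 = -5126209/105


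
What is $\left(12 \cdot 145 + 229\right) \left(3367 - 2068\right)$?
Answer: $2557731$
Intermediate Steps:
$\left(12 \cdot 145 + 229\right) \left(3367 - 2068\right) = \left(1740 + 229\right) 1299 = 1969 \cdot 1299 = 2557731$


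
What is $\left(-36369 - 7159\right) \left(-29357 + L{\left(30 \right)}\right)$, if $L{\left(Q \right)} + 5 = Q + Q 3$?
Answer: $1272845776$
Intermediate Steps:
$L{\left(Q \right)} = -5 + 4 Q$ ($L{\left(Q \right)} = -5 + \left(Q + Q 3\right) = -5 + \left(Q + 3 Q\right) = -5 + 4 Q$)
$\left(-36369 - 7159\right) \left(-29357 + L{\left(30 \right)}\right) = \left(-36369 - 7159\right) \left(-29357 + \left(-5 + 4 \cdot 30\right)\right) = - 43528 \left(-29357 + \left(-5 + 120\right)\right) = - 43528 \left(-29357 + 115\right) = \left(-43528\right) \left(-29242\right) = 1272845776$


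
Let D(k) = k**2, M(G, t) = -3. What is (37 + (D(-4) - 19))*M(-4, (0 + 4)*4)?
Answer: -102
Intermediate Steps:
(37 + (D(-4) - 19))*M(-4, (0 + 4)*4) = (37 + ((-4)**2 - 19))*(-3) = (37 + (16 - 19))*(-3) = (37 - 3)*(-3) = 34*(-3) = -102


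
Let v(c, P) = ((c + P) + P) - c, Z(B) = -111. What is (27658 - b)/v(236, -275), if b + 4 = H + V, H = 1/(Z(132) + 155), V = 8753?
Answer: -166399/4840 ≈ -34.380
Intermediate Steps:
H = 1/44 (H = 1/(-111 + 155) = 1/44 ≈ 0.022727)
b = 384957/44 (b = -4 + (1/44 + 8753) = -4 + 385133/44 = 384957/44 ≈ 8749.0)
v(c, P) = 2*P (v(c, P) = ((P + c) + P) - c = (c + 2*P) - c = 2*P)
(27658 - b)/v(236, -275) = (27658 - 1*384957/44)/((2*(-275))) = (27658 - 384957/44)/(-550) = (831995/44)*(-1/550) = -166399/4840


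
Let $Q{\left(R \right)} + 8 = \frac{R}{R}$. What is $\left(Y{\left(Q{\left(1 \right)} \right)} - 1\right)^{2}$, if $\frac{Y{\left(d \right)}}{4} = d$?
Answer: $841$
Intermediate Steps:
$Q{\left(R \right)} = -7$ ($Q{\left(R \right)} = -8 + \frac{R}{R} = -8 + 1 = -7$)
$Y{\left(d \right)} = 4 d$
$\left(Y{\left(Q{\left(1 \right)} \right)} - 1\right)^{2} = \left(4 \left(-7\right) - 1\right)^{2} = \left(-28 - 1\right)^{2} = \left(-29\right)^{2} = 841$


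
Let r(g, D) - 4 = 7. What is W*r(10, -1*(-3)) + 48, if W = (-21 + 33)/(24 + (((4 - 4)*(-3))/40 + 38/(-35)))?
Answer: 21558/401 ≈ 53.761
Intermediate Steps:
r(g, D) = 11 (r(g, D) = 4 + 7 = 11)
W = 210/401 (W = 12/(24 + ((0*(-3))*(1/40) + 38*(-1/35))) = 12/(24 + (0*(1/40) - 38/35)) = 12/(24 + (0 - 38/35)) = 12/(24 - 38/35) = 12/(802/35) = 12*(35/802) = 210/401 ≈ 0.52369)
W*r(10, -1*(-3)) + 48 = (210/401)*11 + 48 = 2310/401 + 48 = 21558/401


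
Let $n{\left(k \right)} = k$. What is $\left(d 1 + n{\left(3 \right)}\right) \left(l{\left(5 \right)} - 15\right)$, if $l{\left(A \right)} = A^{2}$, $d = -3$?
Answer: $0$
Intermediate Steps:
$\left(d 1 + n{\left(3 \right)}\right) \left(l{\left(5 \right)} - 15\right) = \left(\left(-3\right) 1 + 3\right) \left(5^{2} - 15\right) = \left(-3 + 3\right) \left(25 - 15\right) = 0 \cdot 10 = 0$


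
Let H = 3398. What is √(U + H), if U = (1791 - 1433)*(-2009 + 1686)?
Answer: 2*I*√28059 ≈ 335.02*I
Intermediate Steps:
U = -115634 (U = 358*(-323) = -115634)
√(U + H) = √(-115634 + 3398) = √(-112236) = 2*I*√28059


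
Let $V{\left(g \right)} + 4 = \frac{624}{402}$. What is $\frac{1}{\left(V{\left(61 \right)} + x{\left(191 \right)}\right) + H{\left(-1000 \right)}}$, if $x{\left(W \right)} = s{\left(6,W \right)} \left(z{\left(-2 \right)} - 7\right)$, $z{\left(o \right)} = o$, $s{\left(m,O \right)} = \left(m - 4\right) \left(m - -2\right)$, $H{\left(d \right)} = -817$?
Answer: $- \frac{67}{64551} \approx -0.0010379$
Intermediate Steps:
$V{\left(g \right)} = - \frac{164}{67}$ ($V{\left(g \right)} = -4 + \frac{624}{402} = -4 + 624 \cdot \frac{1}{402} = -4 + \frac{104}{67} = - \frac{164}{67}$)
$s{\left(m,O \right)} = \left(-4 + m\right) \left(2 + m\right)$ ($s{\left(m,O \right)} = \left(-4 + m\right) \left(m + 2\right) = \left(-4 + m\right) \left(2 + m\right)$)
$x{\left(W \right)} = -144$ ($x{\left(W \right)} = \left(-8 + 6^{2} - 12\right) \left(-2 - 7\right) = \left(-8 + 36 - 12\right) \left(-9\right) = 16 \left(-9\right) = -144$)
$\frac{1}{\left(V{\left(61 \right)} + x{\left(191 \right)}\right) + H{\left(-1000 \right)}} = \frac{1}{\left(- \frac{164}{67} - 144\right) - 817} = \frac{1}{- \frac{9812}{67} - 817} = \frac{1}{- \frac{64551}{67}} = - \frac{67}{64551}$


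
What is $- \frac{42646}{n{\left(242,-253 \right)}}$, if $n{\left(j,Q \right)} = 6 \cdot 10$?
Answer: $- \frac{21323}{30} \approx -710.77$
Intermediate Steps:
$n{\left(j,Q \right)} = 60$
$- \frac{42646}{n{\left(242,-253 \right)}} = - \frac{42646}{60} = \left(-42646\right) \frac{1}{60} = - \frac{21323}{30}$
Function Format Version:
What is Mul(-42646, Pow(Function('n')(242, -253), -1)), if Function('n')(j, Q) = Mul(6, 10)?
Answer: Rational(-21323, 30) ≈ -710.77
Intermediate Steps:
Function('n')(j, Q) = 60
Mul(-42646, Pow(Function('n')(242, -253), -1)) = Mul(-42646, Pow(60, -1)) = Mul(-42646, Rational(1, 60)) = Rational(-21323, 30)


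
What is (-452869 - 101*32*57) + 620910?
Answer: -16183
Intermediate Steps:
(-452869 - 101*32*57) + 620910 = (-452869 - 3232*57) + 620910 = (-452869 - 184224) + 620910 = -637093 + 620910 = -16183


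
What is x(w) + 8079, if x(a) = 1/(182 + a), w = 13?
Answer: 1575406/195 ≈ 8079.0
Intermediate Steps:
x(w) + 8079 = 1/(182 + 13) + 8079 = 1/195 + 8079 = 1575406/195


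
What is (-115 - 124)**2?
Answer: 57121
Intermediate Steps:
(-115 - 124)**2 = (-239)**2 = 57121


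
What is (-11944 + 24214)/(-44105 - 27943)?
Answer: -2045/12008 ≈ -0.17030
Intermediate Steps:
(-11944 + 24214)/(-44105 - 27943) = 12270/(-72048) = 12270*(-1/72048) = -2045/12008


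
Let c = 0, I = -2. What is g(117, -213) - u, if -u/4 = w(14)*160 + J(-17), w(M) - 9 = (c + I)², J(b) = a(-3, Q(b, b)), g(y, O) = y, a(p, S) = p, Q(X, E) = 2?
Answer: 8425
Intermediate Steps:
J(b) = -3
w(M) = 13 (w(M) = 9 + (0 - 2)² = 9 + (-2)² = 9 + 4 = 13)
u = -8308 (u = -4*(13*160 - 3) = -4*(2080 - 3) = -4*2077 = -8308)
g(117, -213) - u = 117 - 1*(-8308) = 117 + 8308 = 8425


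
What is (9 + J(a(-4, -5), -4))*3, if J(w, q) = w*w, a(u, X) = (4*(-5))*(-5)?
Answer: 30027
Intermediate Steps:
a(u, X) = 100 (a(u, X) = -20*(-5) = 100)
J(w, q) = w²
(9 + J(a(-4, -5), -4))*3 = (9 + 100²)*3 = (9 + 10000)*3 = 10009*3 = 30027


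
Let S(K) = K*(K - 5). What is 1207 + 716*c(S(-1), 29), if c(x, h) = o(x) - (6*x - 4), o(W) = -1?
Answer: -22421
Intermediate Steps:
S(K) = K*(-5 + K)
c(x, h) = 3 - 6*x (c(x, h) = -1 - (6*x - 4) = -1 - (-4 + 6*x) = -1 + (4 - 6*x) = 3 - 6*x)
1207 + 716*c(S(-1), 29) = 1207 + 716*(3 - (-6)*(-5 - 1)) = 1207 + 716*(3 - (-6)*(-6)) = 1207 + 716*(3 - 6*6) = 1207 + 716*(3 - 36) = 1207 + 716*(-33) = 1207 - 23628 = -22421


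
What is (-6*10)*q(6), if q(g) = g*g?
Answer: -2160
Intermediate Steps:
q(g) = g**2
(-6*10)*q(6) = -6*10*6**2 = -60*36 = -2160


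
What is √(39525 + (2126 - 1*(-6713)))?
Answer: 2*√12091 ≈ 219.92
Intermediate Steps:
√(39525 + (2126 - 1*(-6713))) = √(39525 + (2126 + 6713)) = √(39525 + 8839) = √48364 = 2*√12091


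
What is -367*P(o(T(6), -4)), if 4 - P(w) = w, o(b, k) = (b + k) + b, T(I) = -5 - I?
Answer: -11010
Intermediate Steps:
o(b, k) = k + 2*b
P(w) = 4 - w
-367*P(o(T(6), -4)) = -367*(4 - (-4 + 2*(-5 - 1*6))) = -367*(4 - (-4 + 2*(-5 - 6))) = -367*(4 - (-4 + 2*(-11))) = -367*(4 - (-4 - 22)) = -367*(4 - 1*(-26)) = -367*(4 + 26) = -367*30 = -11010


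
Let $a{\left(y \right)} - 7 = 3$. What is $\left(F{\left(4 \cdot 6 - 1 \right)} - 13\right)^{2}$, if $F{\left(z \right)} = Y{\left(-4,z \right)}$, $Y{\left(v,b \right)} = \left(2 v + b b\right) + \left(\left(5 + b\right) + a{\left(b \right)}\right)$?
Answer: $298116$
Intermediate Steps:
$a{\left(y \right)} = 10$ ($a{\left(y \right)} = 7 + 3 = 10$)
$Y{\left(v,b \right)} = 15 + b + b^{2} + 2 v$ ($Y{\left(v,b \right)} = \left(2 v + b b\right) + \left(\left(5 + b\right) + 10\right) = \left(2 v + b^{2}\right) + \left(15 + b\right) = \left(b^{2} + 2 v\right) + \left(15 + b\right) = 15 + b + b^{2} + 2 v$)
$F{\left(z \right)} = 7 + z + z^{2}$ ($F{\left(z \right)} = 15 + z + z^{2} + 2 \left(-4\right) = 15 + z + z^{2} - 8 = 7 + z + z^{2}$)
$\left(F{\left(4 \cdot 6 - 1 \right)} - 13\right)^{2} = \left(\left(7 + \left(4 \cdot 6 - 1\right) + \left(4 \cdot 6 - 1\right)^{2}\right) - 13\right)^{2} = \left(\left(7 + \left(24 - 1\right) + \left(24 - 1\right)^{2}\right) - 13\right)^{2} = \left(\left(7 + 23 + 23^{2}\right) - 13\right)^{2} = \left(\left(7 + 23 + 529\right) - 13\right)^{2} = \left(559 - 13\right)^{2} = 546^{2} = 298116$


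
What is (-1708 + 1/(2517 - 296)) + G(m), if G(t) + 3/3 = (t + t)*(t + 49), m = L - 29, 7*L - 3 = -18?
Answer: -307033212/108829 ≈ -2821.2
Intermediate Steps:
L = -15/7 (L = 3/7 + (⅐)*(-18) = 3/7 - 18/7 = -15/7 ≈ -2.1429)
m = -218/7 (m = -15/7 - 29 = -218/7 ≈ -31.143)
G(t) = -1 + 2*t*(49 + t) (G(t) = -1 + (t + t)*(t + 49) = -1 + (2*t)*(49 + t) = -1 + 2*t*(49 + t))
(-1708 + 1/(2517 - 296)) + G(m) = (-1708 + 1/(2517 - 296)) + (-1 + 2*(-218/7)² + 98*(-218/7)) = (-1708 + 1/2221) + (-1 + 2*(47524/49) - 3052) = (-1708 + 1/2221) + (-1 + 95048/49 - 3052) = -3793467/2221 - 54549/49 = -307033212/108829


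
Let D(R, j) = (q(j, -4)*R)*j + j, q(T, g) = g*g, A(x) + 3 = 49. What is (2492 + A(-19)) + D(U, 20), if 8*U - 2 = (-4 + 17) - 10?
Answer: 2758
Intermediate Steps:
A(x) = 46 (A(x) = -3 + 49 = 46)
q(T, g) = g²
U = 5/8 (U = ¼ + ((-4 + 17) - 10)/8 = ¼ + (13 - 10)/8 = ¼ + (⅛)*3 = ¼ + 3/8 = 5/8 ≈ 0.62500)
D(R, j) = j + 16*R*j (D(R, j) = ((-4)²*R)*j + j = (16*R)*j + j = 16*R*j + j = j + 16*R*j)
(2492 + A(-19)) + D(U, 20) = (2492 + 46) + 20*(1 + 16*(5/8)) = 2538 + 20*(1 + 10) = 2538 + 20*11 = 2538 + 220 = 2758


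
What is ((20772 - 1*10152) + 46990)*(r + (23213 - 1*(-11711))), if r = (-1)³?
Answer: 2011914030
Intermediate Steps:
r = -1
((20772 - 1*10152) + 46990)*(r + (23213 - 1*(-11711))) = ((20772 - 1*10152) + 46990)*(-1 + (23213 - 1*(-11711))) = ((20772 - 10152) + 46990)*(-1 + (23213 + 11711)) = (10620 + 46990)*(-1 + 34924) = 57610*34923 = 2011914030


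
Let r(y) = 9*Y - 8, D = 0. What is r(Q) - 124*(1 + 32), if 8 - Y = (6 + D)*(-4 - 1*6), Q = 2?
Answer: -3488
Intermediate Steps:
Y = 68 (Y = 8 - (6 + 0)*(-4 - 1*6) = 8 - 6*(-4 - 6) = 8 - 6*(-10) = 8 - 1*(-60) = 8 + 60 = 68)
r(y) = 604 (r(y) = 9*68 - 8 = 612 - 8 = 604)
r(Q) - 124*(1 + 32) = 604 - 124*(1 + 32) = 604 - 124*33 = 604 - 1*4092 = 604 - 4092 = -3488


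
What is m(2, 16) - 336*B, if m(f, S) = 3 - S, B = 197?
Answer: -66205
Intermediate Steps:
m(2, 16) - 336*B = (3 - 1*16) - 336*197 = (3 - 16) - 66192 = -13 - 66192 = -66205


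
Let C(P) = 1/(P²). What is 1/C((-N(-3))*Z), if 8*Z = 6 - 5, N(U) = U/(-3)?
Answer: 1/64 ≈ 0.015625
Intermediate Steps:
N(U) = -U/3 (N(U) = U*(-⅓) = -U/3)
Z = ⅛ (Z = (6 - 5)/8 = (⅛)*1 = ⅛ ≈ 0.12500)
C(P) = P⁻²
1/C((-N(-3))*Z) = 1/((-(-1)*(-3)/3*(⅛))⁻²) = 1/((-1*1*(⅛))⁻²) = 1/((-1*⅛)⁻²) = 1/((-⅛)⁻²) = 1/64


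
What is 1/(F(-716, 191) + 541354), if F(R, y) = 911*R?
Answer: -1/110922 ≈ -9.0153e-6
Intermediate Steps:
1/(F(-716, 191) + 541354) = 1/(911*(-716) + 541354) = 1/(-652276 + 541354) = 1/(-110922) = -1/110922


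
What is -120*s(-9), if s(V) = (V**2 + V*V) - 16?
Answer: -17520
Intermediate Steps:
s(V) = -16 + 2*V**2 (s(V) = (V**2 + V**2) - 16 = 2*V**2 - 16 = -16 + 2*V**2)
-120*s(-9) = -120*(-16 + 2*(-9)**2) = -120*(-16 + 2*81) = -120*(-16 + 162) = -120*146 = -17520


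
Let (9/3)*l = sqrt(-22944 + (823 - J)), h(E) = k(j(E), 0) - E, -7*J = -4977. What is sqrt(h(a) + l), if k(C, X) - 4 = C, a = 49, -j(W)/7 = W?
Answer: 2*sqrt(-873 + 3*I*sqrt(1427))/3 ≈ 1.2758 + 19.739*I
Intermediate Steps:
J = 711 (J = -1/7*(-4977) = 711)
j(W) = -7*W
k(C, X) = 4 + C
h(E) = 4 - 8*E (h(E) = (4 - 7*E) - E = 4 - 8*E)
l = 4*I*sqrt(1427)/3 (l = sqrt(-22944 + (823 - 1*711))/3 = sqrt(-22944 + (823 - 711))/3 = sqrt(-22944 + 112)/3 = sqrt(-22832)/3 = (4*I*sqrt(1427))/3 = 4*I*sqrt(1427)/3 ≈ 50.368*I)
sqrt(h(a) + l) = sqrt((4 - 8*49) + 4*I*sqrt(1427)/3) = sqrt((4 - 392) + 4*I*sqrt(1427)/3) = sqrt(-388 + 4*I*sqrt(1427)/3)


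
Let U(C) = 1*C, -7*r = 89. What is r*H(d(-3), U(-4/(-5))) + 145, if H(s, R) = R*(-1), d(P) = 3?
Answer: 5431/35 ≈ 155.17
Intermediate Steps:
r = -89/7 (r = -⅐*89 = -89/7 ≈ -12.714)
U(C) = C
H(s, R) = -R
r*H(d(-3), U(-4/(-5))) + 145 = -(-89)*(-4/(-5))/7 + 145 = -(-89)*(-4*(-⅕))/7 + 145 = -(-89)*4/(7*5) + 145 = -89/7*(-⅘) + 145 = 356/35 + 145 = 5431/35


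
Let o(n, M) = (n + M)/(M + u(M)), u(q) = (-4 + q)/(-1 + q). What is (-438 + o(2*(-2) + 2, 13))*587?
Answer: -1283182/5 ≈ -2.5664e+5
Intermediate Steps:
u(q) = (-4 + q)/(-1 + q)
o(n, M) = (M + n)/(M + (-4 + M)/(-1 + M)) (o(n, M) = (n + M)/(M + (-4 + M)/(-1 + M)) = (M + n)/(M + (-4 + M)/(-1 + M)))
(-438 + o(2*(-2) + 2, 13))*587 = (-438 + (-1 + 13)*(13 + (2*(-2) + 2))/(-4 + 13 + 13*(-1 + 13)))*587 = (-438 + 12*(13 + (-4 + 2))/(-4 + 13 + 13*12))*587 = (-438 + 12*(13 - 2)/(-4 + 13 + 156))*587 = (-438 + 12*11/165)*587 = (-438 + (1/165)*12*11)*587 = (-438 + 4/5)*587 = -2186/5*587 = -1283182/5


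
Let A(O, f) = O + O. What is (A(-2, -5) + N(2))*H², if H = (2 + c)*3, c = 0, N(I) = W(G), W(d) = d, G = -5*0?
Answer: -144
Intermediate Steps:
G = 0
A(O, f) = 2*O
N(I) = 0
H = 6 (H = (2 + 0)*3 = 2*3 = 6)
(A(-2, -5) + N(2))*H² = (2*(-2) + 0)*6² = (-4 + 0)*36 = -4*36 = -144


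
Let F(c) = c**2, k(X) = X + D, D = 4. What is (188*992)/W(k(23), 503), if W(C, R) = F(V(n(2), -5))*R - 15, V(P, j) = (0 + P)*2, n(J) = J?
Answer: 186496/8033 ≈ 23.216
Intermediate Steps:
k(X) = 4 + X (k(X) = X + 4 = 4 + X)
V(P, j) = 2*P (V(P, j) = P*2 = 2*P)
W(C, R) = -15 + 16*R (W(C, R) = (2*2)**2*R - 15 = 4**2*R - 15 = 16*R - 15 = -15 + 16*R)
(188*992)/W(k(23), 503) = (188*992)/(-15 + 16*503) = 186496/(-15 + 8048) = 186496/8033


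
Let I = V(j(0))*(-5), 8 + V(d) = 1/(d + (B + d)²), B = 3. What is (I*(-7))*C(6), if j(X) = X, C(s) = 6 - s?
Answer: 0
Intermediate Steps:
V(d) = -8 + 1/(d + (3 + d)²)
I = 355/9 (I = ((1 - 8*0 - 8*(3 + 0)²)/(0 + (3 + 0)²))*(-5) = ((1 + 0 - 8*3²)/(0 + 3²))*(-5) = ((1 + 0 - 8*9)/(0 + 9))*(-5) = ((1 + 0 - 72)/9)*(-5) = ((⅑)*(-71))*(-5) = -71/9*(-5) = 355/9 ≈ 39.444)
(I*(-7))*C(6) = ((355/9)*(-7))*(6 - 1*6) = -2485*(6 - 6)/9 = -2485/9*0 = 0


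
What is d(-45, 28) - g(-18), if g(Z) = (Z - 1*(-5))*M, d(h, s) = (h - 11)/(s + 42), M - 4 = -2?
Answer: 126/5 ≈ 25.200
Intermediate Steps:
M = 2 (M = 4 - 2 = 2)
d(h, s) = (-11 + h)/(42 + s)
g(Z) = 10 + 2*Z (g(Z) = (Z - 1*(-5))*2 = (Z + 5)*2 = (5 + Z)*2 = 10 + 2*Z)
d(-45, 28) - g(-18) = (-11 - 45)/(42 + 28) - (10 + 2*(-18)) = -56/70 - (10 - 36) = (1/70)*(-56) - 1*(-26) = -4/5 + 26 = 126/5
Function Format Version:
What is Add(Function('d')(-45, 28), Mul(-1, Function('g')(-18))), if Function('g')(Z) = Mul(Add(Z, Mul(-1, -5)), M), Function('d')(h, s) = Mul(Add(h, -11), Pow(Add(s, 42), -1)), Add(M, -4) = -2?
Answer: Rational(126, 5) ≈ 25.200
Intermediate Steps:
M = 2 (M = Add(4, -2) = 2)
Function('d')(h, s) = Mul(Pow(Add(42, s), -1), Add(-11, h)) (Function('d')(h, s) = Mul(Add(-11, h), Pow(Add(42, s), -1)) = Mul(Pow(Add(42, s), -1), Add(-11, h)))
Function('g')(Z) = Add(10, Mul(2, Z)) (Function('g')(Z) = Mul(Add(Z, Mul(-1, -5)), 2) = Mul(Add(Z, 5), 2) = Mul(Add(5, Z), 2) = Add(10, Mul(2, Z)))
Add(Function('d')(-45, 28), Mul(-1, Function('g')(-18))) = Add(Mul(Pow(Add(42, 28), -1), Add(-11, -45)), Mul(-1, Add(10, Mul(2, -18)))) = Add(Mul(Pow(70, -1), -56), Mul(-1, Add(10, -36))) = Add(Mul(Rational(1, 70), -56), Mul(-1, -26)) = Add(Rational(-4, 5), 26) = Rational(126, 5)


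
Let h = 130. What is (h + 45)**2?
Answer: 30625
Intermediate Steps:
(h + 45)**2 = (130 + 45)**2 = 175**2 = 30625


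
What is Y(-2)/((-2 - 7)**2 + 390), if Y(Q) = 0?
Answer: 0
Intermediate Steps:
Y(-2)/((-2 - 7)**2 + 390) = 0/((-2 - 7)**2 + 390) = 0/((-9)**2 + 390) = 0/(81 + 390) = 0/471 = 0*(1/471) = 0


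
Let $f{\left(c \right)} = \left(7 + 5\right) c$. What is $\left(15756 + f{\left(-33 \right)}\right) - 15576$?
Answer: $-216$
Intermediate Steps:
$f{\left(c \right)} = 12 c$
$\left(15756 + f{\left(-33 \right)}\right) - 15576 = \left(15756 + 12 \left(-33\right)\right) - 15576 = \left(15756 - 396\right) - 15576 = 15360 - 15576 = -216$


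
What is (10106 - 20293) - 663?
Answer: -10850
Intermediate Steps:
(10106 - 20293) - 663 = -10187 - 663 = -10850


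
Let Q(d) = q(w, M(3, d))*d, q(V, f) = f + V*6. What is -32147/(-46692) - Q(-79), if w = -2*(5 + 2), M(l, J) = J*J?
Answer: 22711161023/46692 ≈ 4.8640e+5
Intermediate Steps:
M(l, J) = J²
w = -14 (w = -2*7 = -14)
q(V, f) = f + 6*V
Q(d) = d*(-84 + d²) (Q(d) = (d² + 6*(-14))*d = (d² - 84)*d = (-84 + d²)*d = d*(-84 + d²))
-32147/(-46692) - Q(-79) = -32147/(-46692) - (-79)*(-84 + (-79)²) = -32147*(-1/46692) - (-79)*(-84 + 6241) = 32147/46692 - (-79)*6157 = 32147/46692 - 1*(-486403) = 32147/46692 + 486403 = 22711161023/46692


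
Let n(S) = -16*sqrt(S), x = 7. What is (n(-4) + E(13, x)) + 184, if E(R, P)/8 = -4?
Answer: 152 - 32*I ≈ 152.0 - 32.0*I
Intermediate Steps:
E(R, P) = -32 (E(R, P) = 8*(-4) = -32)
(n(-4) + E(13, x)) + 184 = (-32*I - 32) + 184 = (-32 - 32*I) + 184 = 152 - 32*I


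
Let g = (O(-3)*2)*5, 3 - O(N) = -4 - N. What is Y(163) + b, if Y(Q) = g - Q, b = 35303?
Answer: 35180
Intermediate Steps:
O(N) = 7 + N (O(N) = 3 - (-4 - N) = 3 + (4 + N) = 7 + N)
g = 40 (g = ((7 - 3)*2)*5 = (4*2)*5 = 8*5 = 40)
Y(Q) = 40 - Q
Y(163) + b = (40 - 1*163) + 35303 = (40 - 163) + 35303 = -123 + 35303 = 35180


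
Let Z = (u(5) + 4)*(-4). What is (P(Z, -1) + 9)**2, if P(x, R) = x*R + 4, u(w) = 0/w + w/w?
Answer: 1089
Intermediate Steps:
u(w) = 1 (u(w) = 0 + 1 = 1)
Z = -20 (Z = (1 + 4)*(-4) = 5*(-4) = -20)
P(x, R) = 4 + R*x (P(x, R) = R*x + 4 = 4 + R*x)
(P(Z, -1) + 9)**2 = ((4 - 1*(-20)) + 9)**2 = ((4 + 20) + 9)**2 = (24 + 9)**2 = 33**2 = 1089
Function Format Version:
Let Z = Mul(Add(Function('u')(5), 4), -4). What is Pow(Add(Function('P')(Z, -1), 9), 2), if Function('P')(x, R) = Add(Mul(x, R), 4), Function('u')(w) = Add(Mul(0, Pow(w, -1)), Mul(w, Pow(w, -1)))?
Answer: 1089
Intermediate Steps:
Function('u')(w) = 1 (Function('u')(w) = Add(0, 1) = 1)
Z = -20 (Z = Mul(Add(1, 4), -4) = Mul(5, -4) = -20)
Function('P')(x, R) = Add(4, Mul(R, x)) (Function('P')(x, R) = Add(Mul(R, x), 4) = Add(4, Mul(R, x)))
Pow(Add(Function('P')(Z, -1), 9), 2) = Pow(Add(Add(4, Mul(-1, -20)), 9), 2) = Pow(Add(Add(4, 20), 9), 2) = Pow(Add(24, 9), 2) = Pow(33, 2) = 1089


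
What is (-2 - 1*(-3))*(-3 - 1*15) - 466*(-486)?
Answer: 226458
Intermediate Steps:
(-2 - 1*(-3))*(-3 - 1*15) - 466*(-486) = (-2 + 3)*(-3 - 15) + 226476 = 1*(-18) + 226476 = -18 + 226476 = 226458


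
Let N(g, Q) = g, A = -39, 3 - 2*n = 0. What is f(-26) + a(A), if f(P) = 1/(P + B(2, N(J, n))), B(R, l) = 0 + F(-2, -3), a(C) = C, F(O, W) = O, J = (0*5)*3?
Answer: -1093/28 ≈ -39.036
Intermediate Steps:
J = 0 (J = 0*3 = 0)
n = 3/2 (n = 3/2 - ½*0 = 3/2 + 0 = 3/2 ≈ 1.5000)
B(R, l) = -2 (B(R, l) = 0 - 2 = -2)
f(P) = 1/(-2 + P) (f(P) = 1/(P - 2) = 1/(-2 + P))
f(-26) + a(A) = 1/(-2 - 26) - 39 = 1/(-28) - 39 = -1/28 - 39 = -1093/28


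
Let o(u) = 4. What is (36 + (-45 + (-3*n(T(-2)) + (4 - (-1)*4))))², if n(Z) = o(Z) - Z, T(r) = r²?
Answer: 1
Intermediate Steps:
n(Z) = 4 - Z
(36 + (-45 + (-3*n(T(-2)) + (4 - (-1)*4))))² = (36 + (-45 + (-3*(4 - 1*(-2)²) + (4 - (-1)*4))))² = (36 + (-45 + (-3*(4 - 1*4) + (4 - 1*(-4)))))² = (36 + (-45 + (-3*(4 - 4) + (4 + 4))))² = (36 + (-45 + (-3*0 + 8)))² = (36 + (-45 + (0 + 8)))² = (36 + (-45 + 8))² = (36 - 37)² = (-1)² = 1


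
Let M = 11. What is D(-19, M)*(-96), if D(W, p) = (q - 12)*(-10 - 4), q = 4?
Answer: -10752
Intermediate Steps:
D(W, p) = 112 (D(W, p) = (4 - 12)*(-10 - 4) = -8*(-14) = 112)
D(-19, M)*(-96) = 112*(-96) = -10752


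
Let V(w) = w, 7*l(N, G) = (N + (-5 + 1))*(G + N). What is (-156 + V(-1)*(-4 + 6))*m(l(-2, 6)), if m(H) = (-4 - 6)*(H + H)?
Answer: -75840/7 ≈ -10834.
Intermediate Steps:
l(N, G) = (-4 + N)*(G + N)/7 (l(N, G) = ((N + (-5 + 1))*(G + N))/7 = ((N - 4)*(G + N))/7 = ((-4 + N)*(G + N))/7 = (-4 + N)*(G + N)/7)
m(H) = -20*H
(-156 + V(-1)*(-4 + 6))*m(l(-2, 6)) = (-156 - (-4 + 6))*(-20*(-4/7*6 - 4/7*(-2) + (1/7)*(-2)**2 + (1/7)*6*(-2))) = (-156 - 1*2)*(-20*(-24/7 + 8/7 + (1/7)*4 - 12/7)) = (-156 - 2)*(-20*(-24/7 + 8/7 + 4/7 - 12/7)) = -(-3160)*(-24)/7 = -158*480/7 = -75840/7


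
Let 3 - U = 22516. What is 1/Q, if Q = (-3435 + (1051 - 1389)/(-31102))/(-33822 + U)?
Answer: 876065585/53417516 ≈ 16.400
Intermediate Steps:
U = -22513 (U = 3 - 1*22516 = 3 - 22516 = -22513)
Q = 53417516/876065585 (Q = (-3435 + (1051 - 1389)/(-31102))/(-33822 - 22513) = (-3435 - 338*(-1/31102))/(-56335) = (-3435 + 169/15551)*(-1/56335) = -53417516/15551*(-1/56335) = 53417516/876065585 ≈ 0.060974)
1/Q = 1/(53417516/876065585) = 876065585/53417516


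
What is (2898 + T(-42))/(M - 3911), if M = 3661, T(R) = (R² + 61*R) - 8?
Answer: -1046/125 ≈ -8.3680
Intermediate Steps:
T(R) = -8 + R² + 61*R
(2898 + T(-42))/(M - 3911) = (2898 + (-8 + (-42)² + 61*(-42)))/(3661 - 3911) = (2898 + (-8 + 1764 - 2562))/(-250) = (2898 - 806)*(-1/250) = 2092*(-1/250) = -1046/125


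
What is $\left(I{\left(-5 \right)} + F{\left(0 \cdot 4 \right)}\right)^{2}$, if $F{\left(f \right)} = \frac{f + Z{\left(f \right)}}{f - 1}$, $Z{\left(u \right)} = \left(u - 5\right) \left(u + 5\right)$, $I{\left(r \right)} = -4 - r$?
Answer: $676$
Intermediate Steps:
$Z{\left(u \right)} = \left(-5 + u\right) \left(5 + u\right)$
$F{\left(f \right)} = \frac{-25 + f + f^{2}}{-1 + f}$ ($F{\left(f \right)} = \frac{f + \left(-25 + f^{2}\right)}{f - 1} = \frac{-25 + f + f^{2}}{-1 + f}$)
$\left(I{\left(-5 \right)} + F{\left(0 \cdot 4 \right)}\right)^{2} = \left(\left(-4 - -5\right) + \frac{-25 + 0 \cdot 4 + \left(0 \cdot 4\right)^{2}}{-1 + 0 \cdot 4}\right)^{2} = \left(\left(-4 + 5\right) + \frac{-25 + 0 + 0^{2}}{-1 + 0}\right)^{2} = \left(1 + \frac{-25 + 0 + 0}{-1}\right)^{2} = \left(1 - -25\right)^{2} = \left(1 + 25\right)^{2} = 26^{2} = 676$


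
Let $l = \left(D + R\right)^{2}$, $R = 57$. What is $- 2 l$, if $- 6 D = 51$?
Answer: $- \frac{9409}{2} \approx -4704.5$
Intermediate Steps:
$D = - \frac{17}{2}$ ($D = \left(- \frac{1}{6}\right) 51 = - \frac{17}{2} \approx -8.5$)
$l = \frac{9409}{4}$ ($l = \left(- \frac{17}{2} + 57\right)^{2} = \left(\frac{97}{2}\right)^{2} = \frac{9409}{4} \approx 2352.3$)
$- 2 l = \left(-2\right) \frac{9409}{4} = - \frac{9409}{2}$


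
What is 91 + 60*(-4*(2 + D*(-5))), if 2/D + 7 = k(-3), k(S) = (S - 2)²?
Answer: -767/3 ≈ -255.67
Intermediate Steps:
k(S) = (-2 + S)²
D = ⅑ (D = 2/(-7 + (-2 - 3)²) = 2/(-7 + (-5)²) = 2/(-7 + 25) = 2/18 = 2*(1/18) = ⅑ ≈ 0.11111)
91 + 60*(-4*(2 + D*(-5))) = 91 + 60*(-4*(2 + (⅑)*(-5))) = 91 + 60*(-4*(2 - 5/9)) = 91 + 60*(-4*13/9) = 91 + 60*(-52/9) = 91 - 1040/3 = -767/3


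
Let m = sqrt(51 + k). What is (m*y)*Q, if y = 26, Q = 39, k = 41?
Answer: 2028*sqrt(23) ≈ 9726.0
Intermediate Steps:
m = 2*sqrt(23) (m = sqrt(51 + 41) = sqrt(92) = 2*sqrt(23) ≈ 9.5917)
(m*y)*Q = ((2*sqrt(23))*26)*39 = (52*sqrt(23))*39 = 2028*sqrt(23)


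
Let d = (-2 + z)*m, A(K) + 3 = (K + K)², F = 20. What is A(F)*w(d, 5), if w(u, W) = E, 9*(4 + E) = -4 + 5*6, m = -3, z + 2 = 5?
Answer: -15970/9 ≈ -1774.4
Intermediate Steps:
z = 3 (z = -2 + 5 = 3)
E = -10/9 (E = -4 + (-4 + 5*6)/9 = -4 + (-4 + 30)/9 = -4 + (⅑)*26 = -4 + 26/9 = -10/9 ≈ -1.1111)
A(K) = -3 + 4*K² (A(K) = -3 + (K + K)² = -3 + (2*K)² = -3 + 4*K²)
d = -3 (d = (-2 + 3)*(-3) = 1*(-3) = -3)
w(u, W) = -10/9
A(F)*w(d, 5) = (-3 + 4*20²)*(-10/9) = (-3 + 4*400)*(-10/9) = (-3 + 1600)*(-10/9) = 1597*(-10/9) = -15970/9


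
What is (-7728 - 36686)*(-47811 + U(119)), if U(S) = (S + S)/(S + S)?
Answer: 2123433340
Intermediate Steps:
U(S) = 1 (U(S) = (2*S)/((2*S)) = (2*S)*(1/(2*S)) = 1)
(-7728 - 36686)*(-47811 + U(119)) = (-7728 - 36686)*(-47811 + 1) = -44414*(-47810) = 2123433340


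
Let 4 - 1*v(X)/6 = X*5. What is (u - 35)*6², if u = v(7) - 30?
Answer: -9036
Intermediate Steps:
v(X) = 24 - 30*X (v(X) = 24 - 6*X*5 = 24 - 30*X)
u = -216 (u = (24 - 30*7) - 30 = (24 - 210) - 30 = -186 - 30 = -216)
(u - 35)*6² = (-216 - 35)*6² = -251*36 = -9036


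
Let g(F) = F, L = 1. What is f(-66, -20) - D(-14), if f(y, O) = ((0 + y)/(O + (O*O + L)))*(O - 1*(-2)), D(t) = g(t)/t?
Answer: 269/127 ≈ 2.1181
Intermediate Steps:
D(t) = 1 (D(t) = t/t = 1)
f(y, O) = y*(2 + O)/(1 + O + O²) (f(y, O) = ((0 + y)/(O + (O*O + 1)))*(O - 1*(-2)) = (y/(O + (O² + 1)))*(O + 2) = (y/(O + (1 + O²)))*(2 + O) = (y/(1 + O + O²))*(2 + O) = y*(2 + O)/(1 + O + O²))
f(-66, -20) - D(-14) = -66*(2 - 20)/(1 - 20 + (-20)²) - 1*1 = -66*(-18)/(1 - 20 + 400) - 1 = -66*(-18)/381 - 1 = -66*1/381*(-18) - 1 = 396/127 - 1 = 269/127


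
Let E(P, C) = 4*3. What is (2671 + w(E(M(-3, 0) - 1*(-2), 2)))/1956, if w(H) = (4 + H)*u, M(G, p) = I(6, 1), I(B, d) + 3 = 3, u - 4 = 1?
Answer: 917/652 ≈ 1.4064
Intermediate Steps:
u = 5 (u = 4 + 1 = 5)
I(B, d) = 0 (I(B, d) = -3 + 3 = 0)
M(G, p) = 0
E(P, C) = 12
w(H) = 20 + 5*H (w(H) = (4 + H)*5 = 20 + 5*H)
(2671 + w(E(M(-3, 0) - 1*(-2), 2)))/1956 = (2671 + (20 + 5*12))/1956 = (2671 + (20 + 60))*(1/1956) = (2671 + 80)*(1/1956) = 2751*(1/1956) = 917/652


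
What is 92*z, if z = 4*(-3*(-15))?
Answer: 16560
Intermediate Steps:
z = 180 (z = 4*45 = 180)
92*z = 92*180 = 16560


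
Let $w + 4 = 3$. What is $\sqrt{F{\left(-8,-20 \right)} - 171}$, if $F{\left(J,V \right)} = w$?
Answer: $2 i \sqrt{43} \approx 13.115 i$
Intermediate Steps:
$w = -1$ ($w = -4 + 3 = -1$)
$F{\left(J,V \right)} = -1$
$\sqrt{F{\left(-8,-20 \right)} - 171} = \sqrt{-1 - 171} = \sqrt{-172} = 2 i \sqrt{43}$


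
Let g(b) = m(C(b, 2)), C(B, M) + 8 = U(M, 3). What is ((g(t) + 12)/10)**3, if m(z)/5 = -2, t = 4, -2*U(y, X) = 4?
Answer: 1/125 ≈ 0.0080000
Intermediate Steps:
U(y, X) = -2 (U(y, X) = -1/2*4 = -2)
C(B, M) = -10 (C(B, M) = -8 - 2 = -10)
m(z) = -10 (m(z) = 5*(-2) = -10)
g(b) = -10
((g(t) + 12)/10)**3 = ((-10 + 12)/10)**3 = (2*(1/10))**3 = (1/5)**3 = 1/125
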